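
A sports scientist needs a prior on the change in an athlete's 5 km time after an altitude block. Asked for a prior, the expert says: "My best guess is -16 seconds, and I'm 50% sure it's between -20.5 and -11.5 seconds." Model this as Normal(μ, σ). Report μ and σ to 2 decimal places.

A symmetric 50% interval runs μ ± z·σ with z = 0.6745.
Half-width = 4.5, so σ = 4.5/0.6745 = 6.67.
μ is the stated best guess, -16.00.

μ = -16.00, σ = 6.67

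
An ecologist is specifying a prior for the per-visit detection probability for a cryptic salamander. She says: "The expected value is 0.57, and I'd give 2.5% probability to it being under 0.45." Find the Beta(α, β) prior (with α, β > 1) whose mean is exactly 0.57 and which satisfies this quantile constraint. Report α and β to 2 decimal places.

With mean 0.57 fixed, write α = 0.57s, β = 0.43s where s = α+β.
Need P(θ < 0.45) = 0.025 under Beta(0.57s, 0.43s). Normal approximation: (q−m)/√(m(1−m)/s) ≈ z_{0.025} = -1.96, so s ≈ 0.57·0.43·(-1.96)²/(0.45−0.57)² = 65.4.
At s = 65.4: P(θ<0.45) ≈ 0.026. Adjusting to match 0.025 gives s ≈ 66.17.
So α = 0.57·66.17 ≈ 37.72, β = 0.43·66.17 ≈ 28.45.

α ≈ 37.72, β ≈ 28.45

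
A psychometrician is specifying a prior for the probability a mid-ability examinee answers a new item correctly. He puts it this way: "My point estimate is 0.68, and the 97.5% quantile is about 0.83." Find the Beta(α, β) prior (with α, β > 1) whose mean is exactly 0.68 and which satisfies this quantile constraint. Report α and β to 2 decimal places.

α ≈ 20.82, β ≈ 9.80

With mean 0.68 fixed, write α = 0.68s, β = 0.32s where s = α+β.
Need P(θ < 0.83) = 0.975 under Beta(0.68s, 0.32s). Normal approximation: (q−m)/√(m(1−m)/s) ≈ z_{0.975} = 1.96, so s ≈ 0.68·0.32·(1.96)²/(0.83−0.68)² = 37.2.
At s = 37.2: P(θ<0.83) ≈ 0.985. Adjusting to match 0.975 gives s ≈ 30.62.
So α = 0.68·30.62 ≈ 20.82, β = 0.32·30.62 ≈ 9.80.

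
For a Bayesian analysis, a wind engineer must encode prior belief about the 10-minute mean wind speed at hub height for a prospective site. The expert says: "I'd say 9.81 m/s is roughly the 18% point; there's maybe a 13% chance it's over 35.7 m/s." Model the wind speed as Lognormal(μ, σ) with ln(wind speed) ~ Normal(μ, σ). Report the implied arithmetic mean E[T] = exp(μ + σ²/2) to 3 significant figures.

E[T] ≈ 21.4 m/s

If T ~ Lognormal(μ,σ) then ln T ~ Normal(μ,σ), so the p-quantile of ln T is μ + z_p·σ.
ln(9.81) = 2.283 and ln(35.7) = 3.575; z_{0.18} = -0.9154, z_{0.87} = 1.126.
σ = (3.575 − 2.283)/(1.126 − (-0.9154)) = 0.633.
μ = 2.283 − (-0.9154)·0.633 = 2.863.
E[T] = exp(μ + σ²/2) = exp(2.863 + 0.2001) = 21.4 m/s.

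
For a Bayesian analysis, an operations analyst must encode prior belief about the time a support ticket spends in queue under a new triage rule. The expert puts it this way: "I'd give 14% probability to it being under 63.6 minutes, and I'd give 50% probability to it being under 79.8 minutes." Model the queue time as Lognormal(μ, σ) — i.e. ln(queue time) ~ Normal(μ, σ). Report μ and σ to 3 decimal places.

μ ≈ 4.380, σ ≈ 0.210

If T ~ Lognormal(μ,σ) then ln T ~ Normal(μ,σ), so the p-quantile of ln T is μ + z_p·σ.
ln(63.6) = 4.153 and ln(79.8) = 4.38; z_{0.14} = -1.08, z_{0.5} = 0.
σ = (4.38 − 4.153)/(0 − (-1.08)) = 0.210.
μ = 4.153 − (-1.08)·0.210 = 4.380.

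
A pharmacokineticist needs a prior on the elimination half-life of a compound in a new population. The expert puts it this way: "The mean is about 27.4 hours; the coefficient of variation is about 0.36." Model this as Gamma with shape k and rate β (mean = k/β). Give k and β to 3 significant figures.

For Gamma(k, rate β): mean = k/β, variance = k/β², so CV = 1/√k.
CV = 0.36, hence k = 1/CV² = 7.72.
Then β = k/mean = 7.72/27.4 = 0.282.

k ≈ 7.72, β ≈ 0.282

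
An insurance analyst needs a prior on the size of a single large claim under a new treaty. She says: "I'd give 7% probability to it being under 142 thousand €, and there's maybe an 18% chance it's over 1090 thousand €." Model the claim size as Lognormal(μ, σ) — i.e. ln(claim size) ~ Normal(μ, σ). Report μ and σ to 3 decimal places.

μ ≈ 6.214, σ ≈ 0.852

If T ~ Lognormal(μ,σ) then ln T ~ Normal(μ,σ), so the p-quantile of ln T is μ + z_p·σ.
ln(142) = 4.956 and ln(1090) = 6.994; z_{0.07} = -1.476, z_{0.82} = 0.9154.
σ = (6.994 − 4.956)/(0.9154 − (-1.476)) = 0.852.
μ = 4.956 − (-1.476)·0.852 = 6.214.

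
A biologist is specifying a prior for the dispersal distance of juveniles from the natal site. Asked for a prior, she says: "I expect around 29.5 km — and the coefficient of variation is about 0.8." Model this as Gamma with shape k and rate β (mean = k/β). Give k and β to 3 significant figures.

For Gamma(k, rate β): mean = k/β, variance = k/β², so CV = 1/√k.
CV = 0.8, hence k = 1/CV² = 1.56.
Then β = k/mean = 1.56/29.5 = 0.053.

k ≈ 1.56, β ≈ 0.053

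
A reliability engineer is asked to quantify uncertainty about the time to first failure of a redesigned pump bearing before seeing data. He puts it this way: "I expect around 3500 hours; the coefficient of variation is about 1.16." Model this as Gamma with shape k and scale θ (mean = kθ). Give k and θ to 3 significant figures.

For Gamma(k, scale θ): mean = kθ, variance = kθ², so CV = 1/√k.
CV = 1.16, hence k = 1/CV² = 0.743.
Then θ = mean/k = 3500/0.743 = 4710.

k ≈ 0.743, θ ≈ 4710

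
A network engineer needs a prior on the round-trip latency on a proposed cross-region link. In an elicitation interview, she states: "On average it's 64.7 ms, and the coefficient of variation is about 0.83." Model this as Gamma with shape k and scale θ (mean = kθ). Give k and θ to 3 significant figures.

For Gamma(k, scale θ): mean = kθ, variance = kθ², so CV = 1/√k.
CV = 0.83, hence k = 1/CV² = 1.45.
Then θ = mean/k = 64.7/1.45 = 44.6.

k ≈ 1.45, θ ≈ 44.6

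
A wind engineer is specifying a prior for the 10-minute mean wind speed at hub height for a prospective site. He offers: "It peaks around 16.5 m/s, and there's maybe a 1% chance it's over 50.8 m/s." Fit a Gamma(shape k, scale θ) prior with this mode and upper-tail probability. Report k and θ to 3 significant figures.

Gamma(k,θ) with k>1 has mode (k−1)θ, so θ = 16.5/(k−1).
Need P(X < 50.8) = 0.99 with θ tied to k this way. Start at k = 2, θ = 16.5: P(X<50.8) ≈ 0.812.
Too low — raise k to concentrate. Iterating converges to k ≈ 4.54.
Then θ = 16.5/(4.54−1) ≈ 4.66.

k ≈ 4.54, θ ≈ 4.66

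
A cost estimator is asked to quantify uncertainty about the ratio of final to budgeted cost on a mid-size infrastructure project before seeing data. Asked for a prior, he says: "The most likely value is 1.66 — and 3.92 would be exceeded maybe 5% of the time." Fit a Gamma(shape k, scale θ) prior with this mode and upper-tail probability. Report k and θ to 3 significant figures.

k ≈ 4.7, θ ≈ 0.449

Gamma(k,θ) with k>1 has mode (k−1)θ, so θ = 1.66/(k−1).
Need P(X < 3.92) = 0.95 with θ tied to k this way. Start at k = 2, θ = 1.66: P(X<3.92) ≈ 0.683.
Too low — raise k to concentrate. Iterating converges to k ≈ 4.7.
Then θ = 1.66/(4.7−1) ≈ 0.449.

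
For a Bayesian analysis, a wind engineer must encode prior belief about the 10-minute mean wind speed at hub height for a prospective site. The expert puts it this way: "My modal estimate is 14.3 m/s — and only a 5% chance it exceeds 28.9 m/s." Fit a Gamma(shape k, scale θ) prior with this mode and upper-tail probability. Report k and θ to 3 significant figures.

Gamma(k,θ) with k>1 has mode (k−1)θ, so θ = 14.3/(k−1).
Need P(X < 28.9) = 0.95 with θ tied to k this way. Start at k = 2, θ = 14.3: P(X<28.9) ≈ 0.600.
Too low — raise k to concentrate. Iterating converges to k ≈ 6.59.
Then θ = 14.3/(6.59−1) ≈ 2.56.

k ≈ 6.59, θ ≈ 2.56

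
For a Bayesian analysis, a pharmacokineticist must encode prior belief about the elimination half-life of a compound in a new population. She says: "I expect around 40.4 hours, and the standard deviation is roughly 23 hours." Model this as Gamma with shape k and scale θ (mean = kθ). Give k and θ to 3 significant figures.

For Gamma(k, scale θ): mean = kθ, variance = kθ², so CV = 1/√k.
CV = SD/mean = 23/40.4 = 0.5693, hence k = 1/CV² = 3.09.
Then θ = mean/k = 40.4/3.09 = 13.1.

k ≈ 3.09, θ ≈ 13.1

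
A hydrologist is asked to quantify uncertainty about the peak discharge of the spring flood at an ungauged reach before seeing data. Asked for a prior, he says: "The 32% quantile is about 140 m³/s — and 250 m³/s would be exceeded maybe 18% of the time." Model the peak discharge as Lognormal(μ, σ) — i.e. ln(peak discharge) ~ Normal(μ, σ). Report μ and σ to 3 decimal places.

If T ~ Lognormal(μ,σ) then ln T ~ Normal(μ,σ), so the p-quantile of ln T is μ + z_p·σ.
ln(140) = 4.942 and ln(250) = 5.521; z_{0.32} = -0.4677, z_{0.82} = 0.9154.
σ = (5.521 − 4.942)/(0.9154 − (-0.4677)) = 0.419.
μ = 4.942 − (-0.4677)·0.419 = 5.138.

μ ≈ 5.138, σ ≈ 0.419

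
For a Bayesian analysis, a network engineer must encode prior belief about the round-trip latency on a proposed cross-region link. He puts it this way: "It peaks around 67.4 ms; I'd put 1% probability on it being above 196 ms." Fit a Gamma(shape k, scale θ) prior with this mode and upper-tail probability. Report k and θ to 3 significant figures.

Gamma(k,θ) with k>1 has mode (k−1)θ, so θ = 67.4/(k−1).
Need P(X < 196) = 0.99 with θ tied to k this way. Start at k = 2, θ = 67.4: P(X<196) ≈ 0.787.
Too low — raise k to concentrate. Iterating converges to k ≈ 4.98.
Then θ = 67.4/(4.98−1) ≈ 16.9.

k ≈ 4.98, θ ≈ 16.9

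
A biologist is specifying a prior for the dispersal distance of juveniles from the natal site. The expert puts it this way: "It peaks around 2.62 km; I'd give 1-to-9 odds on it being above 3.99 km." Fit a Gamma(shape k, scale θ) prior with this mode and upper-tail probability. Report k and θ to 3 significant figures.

k ≈ 11.5, θ ≈ 0.249

Gamma(k,θ) with k>1 has mode (k−1)θ, so θ = 2.62/(k−1).
Need P(X < 3.99) = 0.9 with θ tied to k this way. Start at k = 2, θ = 2.62: P(X<3.99) ≈ 0.450.
Too low — raise k to concentrate. Iterating converges to k ≈ 11.5.
Then θ = 2.62/(11.5−1) ≈ 0.249.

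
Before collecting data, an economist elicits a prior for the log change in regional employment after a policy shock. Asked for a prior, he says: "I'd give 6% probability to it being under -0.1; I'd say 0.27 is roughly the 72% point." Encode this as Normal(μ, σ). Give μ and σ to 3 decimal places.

The p-quantile of Normal(μ,σ) is μ + z_p·σ, with z_{0.06} = -1.555 and z_{0.72} = 0.5828.
Eliminate σ: μ = (z₂·x₁ − z₁·x₂)/(z₂ − z₁) = (0.5828·-0.1 − (-1.555)·0.27)/2.138 = 0.169.
Then σ = (x₂ − x₁)/(z₂ − z₁) = (0.27 − -0.1)/2.138 = 0.173.

μ = 0.169, σ = 0.173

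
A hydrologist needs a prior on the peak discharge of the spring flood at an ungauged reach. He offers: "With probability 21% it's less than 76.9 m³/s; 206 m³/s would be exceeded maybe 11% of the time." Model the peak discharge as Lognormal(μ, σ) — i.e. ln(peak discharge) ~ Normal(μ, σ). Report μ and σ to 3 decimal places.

μ ≈ 4.733, σ ≈ 0.485

If T ~ Lognormal(μ,σ) then ln T ~ Normal(μ,σ), so the p-quantile of ln T is μ + z_p·σ.
ln(76.9) = 4.343 and ln(206) = 5.328; z_{0.21} = -0.8064, z_{0.89} = 1.227.
σ = (5.328 − 4.343)/(1.227 − (-0.8064)) = 0.485.
μ = 4.343 − (-0.8064)·0.485 = 4.733.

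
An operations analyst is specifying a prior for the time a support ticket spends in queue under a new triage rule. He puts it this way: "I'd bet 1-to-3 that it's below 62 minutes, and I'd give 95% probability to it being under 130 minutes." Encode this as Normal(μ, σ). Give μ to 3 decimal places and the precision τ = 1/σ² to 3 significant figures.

μ = 81.775, τ = 0.00116

For Normal(μ,σ), the p-quantile is μ + z_p·σ. Here z_{0.25} = -0.6745, z_{0.95} = 1.645.
So 62 = μ − 0.6745σ and 130 = μ + 1.645σ.
Subtracting: σ = (130 − 62)/(1.645 − (-0.6745)) = 29.319.
Then μ = 62 − (-0.6745)·29.319 = 81.775.
Precision τ = 1/σ² = 1/29.32² = 0.00116.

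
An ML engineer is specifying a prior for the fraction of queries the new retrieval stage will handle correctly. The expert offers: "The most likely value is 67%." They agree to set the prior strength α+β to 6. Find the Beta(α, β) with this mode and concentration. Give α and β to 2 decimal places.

α = 3.68, β = 2.32

For α,β > 1 the Beta mode is (α−1)/(α+β−2). With α+β = 6, the mode is (α−1)/4.
Set (α−1)/4 = 0.67 → α = 1 + 0.67·4 = 3.68.
β = 6 − α = 2.32.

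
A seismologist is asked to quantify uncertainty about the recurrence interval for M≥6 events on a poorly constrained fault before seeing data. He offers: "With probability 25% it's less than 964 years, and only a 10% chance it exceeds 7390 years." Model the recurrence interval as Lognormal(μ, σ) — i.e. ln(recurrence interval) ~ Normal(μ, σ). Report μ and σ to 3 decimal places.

If T ~ Lognormal(μ,σ) then ln T ~ Normal(μ,σ), so the p-quantile of ln T is μ + z_p·σ.
ln(964) = 6.871 and ln(7390) = 8.908; z_{0.25} = -0.6745, z_{0.9} = 1.282.
σ = (8.908 − 6.871)/(1.282 − (-0.6745)) = 1.041.
μ = 6.871 − (-0.6745)·1.041 = 7.573.

μ ≈ 7.573, σ ≈ 1.041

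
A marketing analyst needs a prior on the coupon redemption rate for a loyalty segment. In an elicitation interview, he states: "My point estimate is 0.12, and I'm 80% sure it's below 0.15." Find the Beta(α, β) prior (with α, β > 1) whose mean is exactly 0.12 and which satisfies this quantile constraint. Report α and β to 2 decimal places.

With mean 0.12 fixed, write α = 0.12s, β = 0.88s where s = α+β.
Need P(θ < 0.15) = 0.8 under Beta(0.12s, 0.88s). Normal approximation: (q−m)/√(m(1−m)/s) ≈ z_{0.8} = 0.842, so s ≈ 0.12·0.88·(0.842)²/(0.15−0.12)² = 83.1.
At s = 83.1: P(θ<0.15) ≈ 0.808. Adjusting to match 0.8 gives s ≈ 76.29.
So α = 0.12·76.29 ≈ 9.16, β = 0.88·76.29 ≈ 67.14.

α ≈ 9.16, β ≈ 67.14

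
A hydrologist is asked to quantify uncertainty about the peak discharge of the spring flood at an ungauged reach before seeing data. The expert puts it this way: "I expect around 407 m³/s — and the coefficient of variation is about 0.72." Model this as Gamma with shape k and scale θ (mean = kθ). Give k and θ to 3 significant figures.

k ≈ 1.93, θ ≈ 211

For Gamma(k, scale θ): mean = kθ, variance = kθ², so CV = 1/√k.
CV = 0.72, hence k = 1/CV² = 1.93.
Then θ = mean/k = 407/1.93 = 211.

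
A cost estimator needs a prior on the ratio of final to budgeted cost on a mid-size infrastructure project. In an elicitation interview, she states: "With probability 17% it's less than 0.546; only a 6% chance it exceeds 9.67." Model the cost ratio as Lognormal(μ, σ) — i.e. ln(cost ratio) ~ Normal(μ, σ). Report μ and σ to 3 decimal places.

μ ≈ 0.488, σ ≈ 1.146

If T ~ Lognormal(μ,σ) then ln T ~ Normal(μ,σ), so the p-quantile of ln T is μ + z_p·σ.
ln(0.546) = -0.6051 and ln(9.67) = 2.269; z_{0.17} = -0.9542, z_{0.94} = 1.555.
σ = (2.269 − -0.6051)/(1.555 − (-0.9542)) = 1.146.
μ = -0.6051 − (-0.9542)·1.146 = 0.488.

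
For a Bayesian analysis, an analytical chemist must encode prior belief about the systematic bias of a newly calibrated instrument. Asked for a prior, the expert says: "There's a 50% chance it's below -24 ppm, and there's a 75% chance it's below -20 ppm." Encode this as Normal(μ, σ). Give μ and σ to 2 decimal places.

The p-quantile of Normal(μ,σ) is μ + z_p·σ, with z_{0.5} = 0 and z_{0.75} = 0.6745.
Eliminate σ: μ = (z₂·x₁ − z₁·x₂)/(z₂ − z₁) = (0.6745·-24 − (0)·-20)/0.6745 = -24.00.
Then σ = (x₂ − x₁)/(z₂ − z₁) = (-20 − -24)/0.6745 = 5.93.

μ = -24.00, σ = 5.93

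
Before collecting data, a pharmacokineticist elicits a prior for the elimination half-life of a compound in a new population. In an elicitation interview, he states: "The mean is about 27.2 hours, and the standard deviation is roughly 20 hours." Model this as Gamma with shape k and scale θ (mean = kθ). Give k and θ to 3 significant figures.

k ≈ 1.85, θ ≈ 14.7

For Gamma(k, scale θ): mean = kθ, variance = kθ², so CV = 1/√k.
CV = SD/mean = 20/27.2 = 0.7353, hence k = 1/CV² = 1.85.
Then θ = mean/k = 27.2/1.85 = 14.7.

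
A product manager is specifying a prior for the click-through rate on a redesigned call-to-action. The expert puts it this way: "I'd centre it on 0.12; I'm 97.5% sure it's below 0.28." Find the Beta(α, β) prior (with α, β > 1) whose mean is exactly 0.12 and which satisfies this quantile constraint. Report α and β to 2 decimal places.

α ≈ 2.67, β ≈ 19.58

With mean 0.12 fixed, write α = 0.12s, β = 0.88s where s = α+β.
Need P(θ < 0.28) = 0.975 under Beta(0.12s, 0.88s). Normal approximation: (q−m)/√(m(1−m)/s) ≈ z_{0.975} = 1.96, so s ≈ 0.12·0.88·(1.96)²/(0.28−0.12)² = 15.8.
At s = 15.8: P(θ<0.28) ≈ 0.956. Adjusting to match 0.975 gives s ≈ 22.25.
So α = 0.12·22.25 ≈ 2.67, β = 0.88·22.25 ≈ 19.58.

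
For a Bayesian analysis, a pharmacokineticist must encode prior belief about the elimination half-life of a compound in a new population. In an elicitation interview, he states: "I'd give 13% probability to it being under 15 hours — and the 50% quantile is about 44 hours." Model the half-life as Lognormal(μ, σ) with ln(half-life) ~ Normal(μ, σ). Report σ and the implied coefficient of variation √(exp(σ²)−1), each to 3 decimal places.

σ ≈ 0.955, CV ≈ 1.221

If T ~ Lognormal(μ,σ) then ln T ~ Normal(μ,σ), so the p-quantile of ln T is μ + z_p·σ.
ln(15) = 2.708 and ln(44) = 3.784; z_{0.13} = -1.126, z_{0.5} = 0.
σ = (3.784 − 2.708)/(0 − (-1.126)) = 0.955.
μ = 2.708 − (-1.126)·0.955 = 3.784.
CV = √(exp(σ²)−1) = √(exp(0.9128)−1) = 1.221.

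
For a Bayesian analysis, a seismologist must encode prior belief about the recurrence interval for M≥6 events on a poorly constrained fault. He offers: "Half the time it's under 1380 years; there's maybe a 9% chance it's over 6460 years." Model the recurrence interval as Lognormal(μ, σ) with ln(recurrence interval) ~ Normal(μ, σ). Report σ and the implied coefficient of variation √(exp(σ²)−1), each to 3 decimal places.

If T ~ Lognormal(μ,σ) then ln T ~ Normal(μ,σ), so the p-quantile of ln T is μ + z_p·σ.
ln(1380) = 7.23 and ln(6460) = 8.773; z_{0.5} = 0, z_{0.91} = 1.341.
σ = (8.773 − 7.23)/(1.341 − (0)) = 1.151.
μ = 7.23 − (0)·1.151 = 7.230.
CV = √(exp(σ²)−1) = √(exp(1.3254)−1) = 1.662.

σ ≈ 1.151, CV ≈ 1.662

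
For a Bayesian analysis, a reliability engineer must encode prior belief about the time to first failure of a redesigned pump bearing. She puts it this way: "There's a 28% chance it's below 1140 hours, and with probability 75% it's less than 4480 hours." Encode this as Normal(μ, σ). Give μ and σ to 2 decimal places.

The p-quantile of Normal(μ,σ) is μ + z_p·σ, with z_{0.28} = -0.5828 and z_{0.75} = 0.6745.
Eliminate σ: μ = (z₂·x₁ − z₁·x₂)/(z₂ − z₁) = (0.6745·1140 − (-0.5828)·4480)/1.257 = 2688.27.
Then σ = (x₂ − x₁)/(z₂ − z₁) = (4480 − 1140)/1.257 = 2656.42.

μ = 2688.27, σ = 2656.42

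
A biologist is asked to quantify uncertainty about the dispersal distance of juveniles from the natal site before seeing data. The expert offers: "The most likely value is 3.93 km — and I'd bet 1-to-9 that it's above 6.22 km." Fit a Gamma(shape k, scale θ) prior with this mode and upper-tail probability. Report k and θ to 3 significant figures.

Gamma(k,θ) with k>1 has mode (k−1)θ, so θ = 3.93/(k−1).
Need P(X < 6.22) = 0.9 with θ tied to k this way. Start at k = 2, θ = 3.93: P(X<6.22) ≈ 0.469.
Too low — raise k to concentrate. Iterating converges to k ≈ 9.9.
Then θ = 3.93/(9.9−1) ≈ 0.442.

k ≈ 9.9, θ ≈ 0.442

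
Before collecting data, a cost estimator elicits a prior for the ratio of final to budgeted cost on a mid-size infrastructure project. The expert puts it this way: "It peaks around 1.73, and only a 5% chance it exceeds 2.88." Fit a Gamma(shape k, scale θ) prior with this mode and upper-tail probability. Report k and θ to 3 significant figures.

k ≈ 11.8, θ ≈ 0.161

Gamma(k,θ) with k>1 has mode (k−1)θ, so θ = 1.73/(k−1).
Need P(X < 2.88) = 0.95 with θ tied to k this way. Start at k = 2, θ = 1.73: P(X<2.88) ≈ 0.496.
Too low — raise k to concentrate. Iterating converges to k ≈ 11.8.
Then θ = 1.73/(11.8−1) ≈ 0.161.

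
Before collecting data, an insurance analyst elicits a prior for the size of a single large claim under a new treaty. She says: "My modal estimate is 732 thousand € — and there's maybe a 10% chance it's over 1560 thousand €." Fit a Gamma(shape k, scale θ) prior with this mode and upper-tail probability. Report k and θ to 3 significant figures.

k ≈ 4.36, θ ≈ 218

Gamma(k,θ) with k>1 has mode (k−1)θ, so θ = 732/(k−1).
Need P(X < 1560) = 0.9 with θ tied to k this way. Start at k = 2, θ = 732: P(X<1560) ≈ 0.628.
Too low — raise k to concentrate. Iterating converges to k ≈ 4.36.
Then θ = 732/(4.36−1) ≈ 218.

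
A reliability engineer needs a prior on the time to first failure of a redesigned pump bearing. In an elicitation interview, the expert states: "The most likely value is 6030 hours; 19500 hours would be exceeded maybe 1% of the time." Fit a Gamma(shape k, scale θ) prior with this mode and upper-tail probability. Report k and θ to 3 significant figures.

Gamma(k,θ) with k>1 has mode (k−1)θ, so θ = 6030/(k−1).
Need P(X < 19500) = 0.99 with θ tied to k this way. Start at k = 2, θ = 6030: P(X<19500) ≈ 0.833.
Too low — raise k to concentrate. Iterating converges to k ≈ 4.21.
Then θ = 6030/(4.21−1) ≈ 1880.

k ≈ 4.21, θ ≈ 1880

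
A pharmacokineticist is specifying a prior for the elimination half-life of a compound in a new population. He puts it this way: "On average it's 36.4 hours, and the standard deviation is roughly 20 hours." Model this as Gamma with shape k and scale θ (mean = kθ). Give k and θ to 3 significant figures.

For Gamma(k, scale θ): mean = kθ, variance = kθ², so CV = 1/√k.
CV = SD/mean = 20/36.4 = 0.5495, hence k = 1/CV² = 3.31.
Then θ = mean/k = 36.4/3.31 = 11.

k ≈ 3.31, θ ≈ 11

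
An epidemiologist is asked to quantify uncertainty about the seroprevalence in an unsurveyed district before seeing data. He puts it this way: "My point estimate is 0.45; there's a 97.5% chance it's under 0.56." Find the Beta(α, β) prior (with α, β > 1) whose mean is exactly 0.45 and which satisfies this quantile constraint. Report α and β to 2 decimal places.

With mean 0.45 fixed, write α = 0.45s, β = 0.55s where s = α+β.
Need P(θ < 0.56) = 0.975 under Beta(0.45s, 0.55s). Normal approximation: (q−m)/√(m(1−m)/s) ≈ z_{0.975} = 1.96, so s ≈ 0.45·0.55·(1.96)²/(0.56−0.45)² = 78.6.
At s = 78.6: P(θ<0.56) ≈ 0.975. Adjusting to match 0.975 gives s ≈ 78.87.
So α = 0.45·78.87 ≈ 35.49, β = 0.55·78.87 ≈ 43.38.

α ≈ 35.49, β ≈ 43.38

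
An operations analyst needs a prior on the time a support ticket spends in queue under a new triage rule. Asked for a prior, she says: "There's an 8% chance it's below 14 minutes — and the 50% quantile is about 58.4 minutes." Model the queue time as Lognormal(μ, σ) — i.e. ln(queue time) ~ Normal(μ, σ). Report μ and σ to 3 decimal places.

If T ~ Lognormal(μ,σ) then ln T ~ Normal(μ,σ), so the p-quantile of ln T is μ + z_p·σ.
ln(14) = 2.639 and ln(58.4) = 4.067; z_{0.08} = -1.405, z_{0.5} = 0.
σ = (4.067 − 2.639)/(0 − (-1.405)) = 1.017.
μ = 2.639 − (-1.405)·1.017 = 4.067.

μ ≈ 4.067, σ ≈ 1.017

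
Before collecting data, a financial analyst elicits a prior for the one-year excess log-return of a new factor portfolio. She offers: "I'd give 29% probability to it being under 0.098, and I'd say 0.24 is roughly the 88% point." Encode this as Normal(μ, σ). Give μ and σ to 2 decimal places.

μ = 0.14, σ = 0.08

The p-quantile of Normal(μ,σ) is μ + z_p·σ, with z_{0.29} = -0.5534 and z_{0.88} = 1.175.
Eliminate σ: μ = (z₂·x₁ − z₁·x₂)/(z₂ − z₁) = (1.175·0.098 − (-0.5534)·0.24)/1.728 = 0.14.
Then σ = (x₂ − x₁)/(z₂ − z₁) = (0.24 − 0.098)/1.728 = 0.08.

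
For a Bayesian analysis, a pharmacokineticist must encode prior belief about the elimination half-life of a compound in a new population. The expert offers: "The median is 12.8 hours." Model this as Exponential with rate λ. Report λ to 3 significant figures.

Exponential median = ln 2 / λ, so λ = ln 2 / 12.8 = 0.0542.

λ ≈ 0.0542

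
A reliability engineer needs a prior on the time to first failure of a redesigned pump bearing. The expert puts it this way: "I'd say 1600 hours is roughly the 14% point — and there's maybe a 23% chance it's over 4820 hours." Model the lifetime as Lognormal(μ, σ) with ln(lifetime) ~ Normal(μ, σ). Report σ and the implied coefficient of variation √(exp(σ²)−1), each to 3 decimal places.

If T ~ Lognormal(μ,σ) then ln T ~ Normal(μ,σ), so the p-quantile of ln T is μ + z_p·σ.
ln(1600) = 7.378 and ln(4820) = 8.481; z_{0.14} = -1.08, z_{0.77} = 0.7388.
σ = (8.481 − 7.378)/(0.7388 − (-1.08)) = 0.606.
μ = 7.378 − (-1.08)·0.606 = 8.033.
CV = √(exp(σ²)−1) = √(exp(0.3675)−1) = 0.666.

σ ≈ 0.606, CV ≈ 0.666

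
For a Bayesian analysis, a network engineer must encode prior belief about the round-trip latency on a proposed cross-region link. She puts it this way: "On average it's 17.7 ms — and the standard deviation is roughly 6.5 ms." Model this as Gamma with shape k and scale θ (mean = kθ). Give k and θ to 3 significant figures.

k ≈ 7.42, θ ≈ 2.39

For Gamma(k, scale θ): mean = kθ, variance = kθ², so CV = 1/√k.
CV = SD/mean = 6.5/17.7 = 0.3672, hence k = 1/CV² = 7.42.
Then θ = mean/k = 17.7/7.42 = 2.39.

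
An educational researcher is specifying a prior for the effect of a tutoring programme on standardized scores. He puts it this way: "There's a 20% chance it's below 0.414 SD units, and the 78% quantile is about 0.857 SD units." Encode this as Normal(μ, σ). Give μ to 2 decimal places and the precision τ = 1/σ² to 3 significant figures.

For Normal(μ,σ), the p-quantile is μ + z_p·σ. Here z_{0.2} = -0.8416, z_{0.78} = 0.7722.
So 0.414 = μ − 0.8416σ and 0.857 = μ + 0.7722σ.
Subtracting: σ = (0.857 − 0.414)/(0.7722 − (-0.8416)) = 0.27.
Then μ = 0.414 − (-0.8416)·0.27 = 0.65.
Precision τ = 1/σ² = 1/0.2745² = 13.3.

μ = 0.65, τ = 13.3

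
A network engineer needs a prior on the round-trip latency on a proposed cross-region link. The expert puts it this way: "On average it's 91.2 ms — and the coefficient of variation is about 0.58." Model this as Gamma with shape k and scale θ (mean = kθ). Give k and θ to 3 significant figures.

For Gamma(k, scale θ): mean = kθ, variance = kθ², so CV = 1/√k.
CV = 0.58, hence k = 1/CV² = 2.97.
Then θ = mean/k = 91.2/2.97 = 30.7.

k ≈ 2.97, θ ≈ 30.7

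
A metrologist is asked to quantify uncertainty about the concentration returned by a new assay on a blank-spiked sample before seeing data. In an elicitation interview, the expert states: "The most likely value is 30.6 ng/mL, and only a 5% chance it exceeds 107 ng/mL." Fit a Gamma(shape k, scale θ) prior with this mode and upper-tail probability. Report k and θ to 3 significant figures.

Gamma(k,θ) with k>1 has mode (k−1)θ, so θ = 30.6/(k−1).
Need P(X < 107) = 0.95 with θ tied to k this way. Start at k = 2, θ = 30.6: P(X<107) ≈ 0.864.
Too low — raise k to concentrate. Iterating converges to k ≈ 2.65.
Then θ = 30.6/(2.65−1) ≈ 18.6.

k ≈ 2.65, θ ≈ 18.6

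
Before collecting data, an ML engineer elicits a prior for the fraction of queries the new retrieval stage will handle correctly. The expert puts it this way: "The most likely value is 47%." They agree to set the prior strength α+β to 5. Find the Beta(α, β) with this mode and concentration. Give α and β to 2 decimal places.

For α,β > 1 the Beta mode is (α−1)/(α+β−2). With α+β = 5, the mode is (α−1)/3.
Set (α−1)/3 = 0.47 → α = 1 + 0.47·3 = 2.41.
β = 5 − α = 2.59.

α = 2.41, β = 2.59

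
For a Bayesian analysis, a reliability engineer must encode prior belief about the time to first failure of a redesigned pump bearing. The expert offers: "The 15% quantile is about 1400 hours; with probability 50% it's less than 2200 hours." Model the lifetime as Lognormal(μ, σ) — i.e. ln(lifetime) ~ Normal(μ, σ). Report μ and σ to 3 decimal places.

μ ≈ 7.696, σ ≈ 0.436

If T ~ Lognormal(μ,σ) then ln T ~ Normal(μ,σ), so the p-quantile of ln T is μ + z_p·σ.
ln(1400) = 7.244 and ln(2200) = 7.696; z_{0.15} = -1.036, z_{0.5} = 0.
σ = (7.696 − 7.244)/(0 − (-1.036)) = 0.436.
μ = 7.244 − (-1.036)·0.436 = 7.696.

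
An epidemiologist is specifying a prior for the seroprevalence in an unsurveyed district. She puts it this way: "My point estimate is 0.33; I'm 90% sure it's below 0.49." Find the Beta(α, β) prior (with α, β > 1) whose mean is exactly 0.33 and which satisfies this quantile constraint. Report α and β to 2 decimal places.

α ≈ 4.85, β ≈ 9.84

With mean 0.33 fixed, write α = 0.33s, β = 0.67s where s = α+β.
Need P(θ < 0.49) = 0.9 under Beta(0.33s, 0.67s). Normal approximation: (q−m)/√(m(1−m)/s) ≈ z_{0.9} = 1.28, so s ≈ 0.33·0.67·(1.28)²/(0.49−0.33)² = 14.2.
At s = 14.2: P(θ<0.49) ≈ 0.896. Adjusting to match 0.9 gives s ≈ 14.69.
So α = 0.33·14.69 ≈ 4.85, β = 0.67·14.69 ≈ 9.84.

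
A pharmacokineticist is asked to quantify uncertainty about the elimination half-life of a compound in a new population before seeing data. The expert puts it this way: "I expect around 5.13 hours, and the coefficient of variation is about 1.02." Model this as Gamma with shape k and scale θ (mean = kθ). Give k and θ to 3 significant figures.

For Gamma(k, scale θ): mean = kθ, variance = kθ², so CV = 1/√k.
CV = 1.02, hence k = 1/CV² = 0.961.
Then θ = mean/k = 5.13/0.961 = 5.34.

k ≈ 0.961, θ ≈ 5.34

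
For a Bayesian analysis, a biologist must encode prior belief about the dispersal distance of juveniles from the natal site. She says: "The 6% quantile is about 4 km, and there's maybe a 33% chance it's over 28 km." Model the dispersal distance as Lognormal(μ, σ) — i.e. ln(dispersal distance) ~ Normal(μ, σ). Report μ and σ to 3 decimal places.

μ ≈ 2.903, σ ≈ 0.976

If T ~ Lognormal(μ,σ) then ln T ~ Normal(μ,σ), so the p-quantile of ln T is μ + z_p·σ.
ln(4) = 1.386 and ln(28) = 3.332; z_{0.06} = -1.555, z_{0.67} = 0.4399.
σ = (3.332 − 1.386)/(0.4399 − (-1.555)) = 0.976.
μ = 1.386 − (-1.555)·0.976 = 2.903.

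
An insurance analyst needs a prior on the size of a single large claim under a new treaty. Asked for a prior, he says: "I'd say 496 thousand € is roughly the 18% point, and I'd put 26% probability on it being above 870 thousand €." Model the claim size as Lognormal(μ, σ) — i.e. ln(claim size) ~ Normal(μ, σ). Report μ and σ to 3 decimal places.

If T ~ Lognormal(μ,σ) then ln T ~ Normal(μ,σ), so the p-quantile of ln T is μ + z_p·σ.
ln(496) = 6.207 and ln(870) = 6.768; z_{0.18} = -0.9154, z_{0.74} = 0.6433.
σ = (6.768 − 6.207)/(0.6433 − (-0.9154)) = 0.361.
μ = 6.207 − (-0.9154)·0.361 = 6.537.

μ ≈ 6.537, σ ≈ 0.361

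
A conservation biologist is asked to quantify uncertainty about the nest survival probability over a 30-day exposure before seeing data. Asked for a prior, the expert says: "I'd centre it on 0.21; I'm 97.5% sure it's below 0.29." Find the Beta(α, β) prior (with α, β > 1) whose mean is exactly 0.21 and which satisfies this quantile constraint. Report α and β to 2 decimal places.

α ≈ 23.37, β ≈ 87.93

With mean 0.21 fixed, write α = 0.21s, β = 0.79s where s = α+β.
Need P(θ < 0.29) = 0.975 under Beta(0.21s, 0.79s). Normal approximation: (q−m)/√(m(1−m)/s) ≈ z_{0.975} = 1.96, so s ≈ 0.21·0.79·(1.96)²/(0.29−0.21)² = 99.6.
At s = 99.6: P(θ<0.29) ≈ 0.968. Adjusting to match 0.975 gives s ≈ 111.30.
So α = 0.21·111.30 ≈ 23.37, β = 0.79·111.30 ≈ 87.93.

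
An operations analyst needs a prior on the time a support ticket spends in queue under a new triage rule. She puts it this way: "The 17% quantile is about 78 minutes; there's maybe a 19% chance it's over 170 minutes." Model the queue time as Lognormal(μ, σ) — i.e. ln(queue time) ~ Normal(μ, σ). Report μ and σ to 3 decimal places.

If T ~ Lognormal(μ,σ) then ln T ~ Normal(μ,σ), so the p-quantile of ln T is μ + z_p·σ.
ln(78) = 4.357 and ln(170) = 5.136; z_{0.17} = -0.9542, z_{0.81} = 0.8779.
σ = (5.136 − 4.357)/(0.8779 − (-0.9542)) = 0.425.
μ = 4.357 − (-0.9542)·0.425 = 4.762.

μ ≈ 4.762, σ ≈ 0.425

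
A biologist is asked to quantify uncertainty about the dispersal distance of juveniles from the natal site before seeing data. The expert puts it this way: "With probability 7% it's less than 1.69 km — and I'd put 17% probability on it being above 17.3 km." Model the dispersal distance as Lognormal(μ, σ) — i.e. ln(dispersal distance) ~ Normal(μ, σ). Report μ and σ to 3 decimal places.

If T ~ Lognormal(μ,σ) then ln T ~ Normal(μ,σ), so the p-quantile of ln T is μ + z_p·σ.
ln(1.69) = 0.5247 and ln(17.3) = 2.851; z_{0.07} = -1.476, z_{0.83} = 0.9542.
σ = (2.851 − 0.5247)/(0.9542 − (-1.476)) = 0.957.
μ = 0.5247 − (-1.476)·0.957 = 1.937.

μ ≈ 1.937, σ ≈ 0.957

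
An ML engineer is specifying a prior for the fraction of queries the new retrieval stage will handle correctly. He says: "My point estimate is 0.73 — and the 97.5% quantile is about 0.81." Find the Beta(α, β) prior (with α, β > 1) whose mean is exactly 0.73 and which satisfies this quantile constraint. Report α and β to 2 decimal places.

α ≈ 76.90, β ≈ 28.44

With mean 0.73 fixed, write α = 0.73s, β = 0.27s where s = α+β.
Need P(θ < 0.81) = 0.975 under Beta(0.73s, 0.27s). Normal approximation: (q−m)/√(m(1−m)/s) ≈ z_{0.975} = 1.96, so s ≈ 0.73·0.27·(1.96)²/(0.81−0.73)² = 118.3.
At s = 118.3: P(θ<0.81) ≈ 0.981. Adjusting to match 0.975 gives s ≈ 105.34.
So α = 0.73·105.34 ≈ 76.90, β = 0.27·105.34 ≈ 28.44.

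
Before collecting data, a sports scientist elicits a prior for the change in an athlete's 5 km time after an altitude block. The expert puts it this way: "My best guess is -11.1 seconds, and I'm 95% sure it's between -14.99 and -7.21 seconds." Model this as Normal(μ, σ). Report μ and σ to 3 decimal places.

μ = -11.100, σ = 1.985

A symmetric 95% interval runs μ ± z·σ with z = 1.96.
Half-width = 3.89, so σ = 3.89/1.96 = 1.985.
μ is the stated best guess, -11.100.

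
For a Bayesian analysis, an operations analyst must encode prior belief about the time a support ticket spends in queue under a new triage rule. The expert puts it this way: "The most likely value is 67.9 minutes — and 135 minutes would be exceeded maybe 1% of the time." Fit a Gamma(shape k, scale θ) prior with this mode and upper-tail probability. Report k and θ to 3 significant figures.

Gamma(k,θ) with k>1 has mode (k−1)θ, so θ = 67.9/(k−1).
Need P(X < 135) = 0.99 with θ tied to k this way. Start at k = 2, θ = 67.9: P(X<135) ≈ 0.591.
Too low — raise k to concentrate. Iterating converges to k ≈ 11.4.
Then θ = 67.9/(11.4−1) ≈ 6.52.

k ≈ 11.4, θ ≈ 6.52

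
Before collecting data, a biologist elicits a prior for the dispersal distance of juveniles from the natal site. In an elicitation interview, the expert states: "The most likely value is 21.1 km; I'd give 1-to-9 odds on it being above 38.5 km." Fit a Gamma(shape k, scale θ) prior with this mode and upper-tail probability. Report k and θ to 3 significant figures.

Gamma(k,θ) with k>1 has mode (k−1)θ, so θ = 21.1/(k−1).
Need P(X < 38.5) = 0.9 with θ tied to k this way. Start at k = 2, θ = 21.1: P(X<38.5) ≈ 0.544.
Too low — raise k to concentrate. Iterating converges to k ≈ 6.27.
Then θ = 21.1/(6.27−1) ≈ 4.

k ≈ 6.27, θ ≈ 4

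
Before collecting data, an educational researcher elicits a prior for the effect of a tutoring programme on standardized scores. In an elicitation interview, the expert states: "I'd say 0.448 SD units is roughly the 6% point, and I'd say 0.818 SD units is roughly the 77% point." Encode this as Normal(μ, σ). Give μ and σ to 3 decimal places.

For Normal(μ,σ), the p-quantile is μ + z_p·σ. Here z_{0.06} = -1.555, z_{0.77} = 0.7388.
So 0.448 = μ − 1.555σ and 0.818 = μ + 0.7388σ.
Subtracting: σ = (0.818 − 0.448)/(0.7388 − (-1.555)) = 0.161.
Then μ = 0.448 − (-1.555)·0.161 = 0.699.

μ = 0.699, σ = 0.161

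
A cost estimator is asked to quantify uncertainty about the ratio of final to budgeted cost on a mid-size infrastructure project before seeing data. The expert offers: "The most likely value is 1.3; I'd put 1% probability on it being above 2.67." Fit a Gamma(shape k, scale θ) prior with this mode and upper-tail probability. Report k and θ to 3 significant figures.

k ≈ 10.4, θ ≈ 0.138

Gamma(k,θ) with k>1 has mode (k−1)θ, so θ = 1.3/(k−1).
Need P(X < 2.67) = 0.99 with θ tied to k this way. Start at k = 2, θ = 1.3: P(X<2.67) ≈ 0.608.
Too low — raise k to concentrate. Iterating converges to k ≈ 10.4.
Then θ = 1.3/(10.4−1) ≈ 0.138.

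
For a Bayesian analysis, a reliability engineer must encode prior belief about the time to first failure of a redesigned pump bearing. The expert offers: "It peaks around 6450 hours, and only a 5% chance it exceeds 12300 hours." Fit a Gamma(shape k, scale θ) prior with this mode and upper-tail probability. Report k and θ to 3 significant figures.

k ≈ 7.67, θ ≈ 967

Gamma(k,θ) with k>1 has mode (k−1)θ, so θ = 6450/(k−1).
Need P(X < 12300) = 0.95 with θ tied to k this way. Start at k = 2, θ = 6450: P(X<12300) ≈ 0.568.
Too low — raise k to concentrate. Iterating converges to k ≈ 7.67.
Then θ = 6450/(7.67−1) ≈ 967.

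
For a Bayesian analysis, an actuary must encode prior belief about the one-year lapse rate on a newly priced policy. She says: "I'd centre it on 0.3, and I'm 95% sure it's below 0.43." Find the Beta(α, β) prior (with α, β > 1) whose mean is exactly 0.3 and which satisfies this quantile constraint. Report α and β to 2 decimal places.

α ≈ 10.84, β ≈ 25.28

With mean 0.3 fixed, write α = 0.3s, β = 0.7s where s = α+β.
Need P(θ < 0.43) = 0.95 under Beta(0.3s, 0.7s). Normal approximation: (q−m)/√(m(1−m)/s) ≈ z_{0.95} = 1.64, so s ≈ 0.3·0.7·(1.64)²/(0.43−0.3)² = 33.6.
At s = 33.6: P(θ<0.43) ≈ 0.944. Adjusting to match 0.95 gives s ≈ 36.12.
So α = 0.3·36.12 ≈ 10.84, β = 0.7·36.12 ≈ 25.28.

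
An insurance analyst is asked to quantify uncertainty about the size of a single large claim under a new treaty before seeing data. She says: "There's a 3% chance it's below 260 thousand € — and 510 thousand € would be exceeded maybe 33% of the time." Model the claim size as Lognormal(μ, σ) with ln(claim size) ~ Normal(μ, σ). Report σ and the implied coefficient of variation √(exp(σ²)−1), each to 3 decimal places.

σ ≈ 0.290, CV ≈ 0.297

If T ~ Lognormal(μ,σ) then ln T ~ Normal(μ,σ), so the p-quantile of ln T is μ + z_p·σ.
ln(260) = 5.561 and ln(510) = 6.234; z_{0.03} = -1.881, z_{0.67} = 0.4399.
σ = (6.234 − 5.561)/(0.4399 − (-1.881)) = 0.290.
μ = 5.561 − (-1.881)·0.290 = 6.107.
CV = √(exp(σ²)−1) = √(exp(0.0843)−1) = 0.297.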